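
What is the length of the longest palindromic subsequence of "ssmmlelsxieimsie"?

One longest palindromic subsequence is esieise (positions 6,8,10,11,12,14,16); it reads the same forward and backward, and the interval DP gives dp[1][16] = 7.

7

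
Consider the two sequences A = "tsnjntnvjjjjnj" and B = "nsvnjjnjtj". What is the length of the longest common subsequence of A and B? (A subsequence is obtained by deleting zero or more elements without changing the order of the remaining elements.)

Backtracking the LCS table gives one alignment: s (A2,B2) → n (A3,B4) → j (A4,B6) → n (A5,B7) → t (A6,B9) → j (A14,B10).
So the longest common subsequence has length 6.

6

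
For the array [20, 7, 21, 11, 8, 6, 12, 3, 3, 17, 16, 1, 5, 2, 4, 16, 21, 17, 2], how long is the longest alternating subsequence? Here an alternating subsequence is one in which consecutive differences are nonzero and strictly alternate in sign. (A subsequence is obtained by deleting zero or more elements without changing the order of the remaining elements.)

Track the best alternating length ending on an up-step vs a down-step at each position: up/down = 1/1, 1/2, 3/1, 3/4, 3/4, 1/4, 5/4, 1/6, 1/6, 7/4, 7/8, 1/8, 9/8, 9/10, 11/10, 11/8, 11/1, 11/12, 9/12.
The maximum over both is 12; one such subsequence is 20, 7, 21, 11, 12, 3, 17, 1, 5, 2, 21, 17.

12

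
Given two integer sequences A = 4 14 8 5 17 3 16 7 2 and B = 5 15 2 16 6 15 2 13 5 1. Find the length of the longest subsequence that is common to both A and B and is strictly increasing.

2

For each value that appears in both, track the longest common increasing run ending there.
The best achievable length is 2; one witness is 5, 16 (A-positions 4,7, B-positions 1,4).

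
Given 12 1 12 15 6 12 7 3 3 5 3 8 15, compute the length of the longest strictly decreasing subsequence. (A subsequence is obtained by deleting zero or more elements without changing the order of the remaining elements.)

One longest decreasing subsequence is 15, 12, 7, 5, 3 (positions 4,6,7,10,11), of length 5; no longer one exists.

5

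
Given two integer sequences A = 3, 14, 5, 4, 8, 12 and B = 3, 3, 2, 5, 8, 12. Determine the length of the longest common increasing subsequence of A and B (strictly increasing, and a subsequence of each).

4

A longest common strictly increasing subsequence is 3, 5, 8, 12 (length 4); it appears in order in both A and B, and no longer such subsequence exists.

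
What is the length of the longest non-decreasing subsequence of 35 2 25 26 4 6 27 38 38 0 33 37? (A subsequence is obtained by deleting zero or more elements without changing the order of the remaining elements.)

Let dp[i] be the longest non-decreasing subsequence ending at position i. Then dp = [1, 1, 2, 3, 2, 3, 4, 5, 6, 1, 5, 6].
The maximum is 6; one witness is 2, 25, 26, 27, 38, 38 at positions 2,3,4,7,8,9.

6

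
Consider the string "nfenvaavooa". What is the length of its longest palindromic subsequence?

4

One longest palindromic subsequence is aooa (positions 6,9,10,11); it reads the same forward and backward, and the interval DP gives dp[1][11] = 4.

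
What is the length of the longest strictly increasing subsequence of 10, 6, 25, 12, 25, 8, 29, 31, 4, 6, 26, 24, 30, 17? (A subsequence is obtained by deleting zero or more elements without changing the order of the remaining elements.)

Scanning left to right, the best length ending at each element is: 10→1, 6→1, 25→2, 12→2, 25→3, 8→2, 29→4, 31→5, 4→1, 6→2, 26→4, 24→3, 30→5, 17→3.
So the longest increasing subsequence has length 5, e.g. 10, 12, 25, 29, 31.

5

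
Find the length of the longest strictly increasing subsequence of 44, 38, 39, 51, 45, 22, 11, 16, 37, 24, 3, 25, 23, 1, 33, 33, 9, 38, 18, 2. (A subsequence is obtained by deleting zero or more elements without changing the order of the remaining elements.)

6

Let dp[i] be the longest increasing subsequence ending at position i. Then dp = [1, 1, 2, 3, 3, 1, 1, 2, 3, 3, 1, 4, 3, 1, 5, 5, 2, 6, 3, 2].
The maximum is 6; one witness is 11, 16, 24, 25, 33, 38 at positions 7,8,10,12,15,18.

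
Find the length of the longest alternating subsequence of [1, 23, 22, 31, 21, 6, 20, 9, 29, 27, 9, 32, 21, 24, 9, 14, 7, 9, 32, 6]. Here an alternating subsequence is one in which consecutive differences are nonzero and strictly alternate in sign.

17

Track the best alternating length ending on an up-step vs a down-step at each position: up/down = 1/1, 2/1, 2/3, 4/1, 2/5, 2/5, 6/5, 6/7, 8/5, 8/9, 6/9, 10/1, 10/11, 12/11, 6/13, 14/13, 6/15, 16/15, 16/1, 2/17.
The maximum over both is 17; one such subsequence is 1, 23, 22, 31, 6, 20, 9, 29, 27, 32, 21, 24, 9, 14, 7, 9, 6.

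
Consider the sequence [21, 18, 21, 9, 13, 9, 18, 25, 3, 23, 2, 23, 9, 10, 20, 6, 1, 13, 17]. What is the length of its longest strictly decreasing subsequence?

7

Let dp[i] be the longest decreasing subsequence ending at position i. Then dp = [1, 2, 1, 3, 3, 4, 2, 1, 5, 2, 6, 2, 4, 4, 3, 5, 7, 4, 4].
The maximum is 7; one witness is 21, 18, 13, 9, 3, 2, 1 at positions 1,2,5,6,9,11,17.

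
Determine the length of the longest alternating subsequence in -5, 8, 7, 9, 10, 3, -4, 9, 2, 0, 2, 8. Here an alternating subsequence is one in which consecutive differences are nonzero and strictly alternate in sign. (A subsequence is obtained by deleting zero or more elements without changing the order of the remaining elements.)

8

A longest alternating subsequence is -5, 8, 7, 9, 3, 9, 0, 2 (positions 1,2,3,4,6,8,10,11); its 7 consecutive differences strictly alternate in sign, and length 8 is optimal.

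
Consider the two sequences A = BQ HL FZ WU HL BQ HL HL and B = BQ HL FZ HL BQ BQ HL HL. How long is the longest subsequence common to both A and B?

Backtracking the LCS table gives one alignment: BQ (A1,B1) → HL (A2,B2) → FZ (A3,B3) → HL (A5,B4) → BQ (A6,B6) → HL (A7,B7) → HL (A8,B8).
So the longest common subsequence has length 7.

7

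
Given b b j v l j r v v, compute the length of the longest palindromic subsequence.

3

One longest palindromic subsequence is vvv (positions 4,8,9); it reads the same forward and backward, and the interval DP gives dp[1][9] = 3.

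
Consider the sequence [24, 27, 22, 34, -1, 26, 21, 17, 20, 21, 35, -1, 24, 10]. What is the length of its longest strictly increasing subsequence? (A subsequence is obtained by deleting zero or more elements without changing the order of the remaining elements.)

One longest increasing subsequence is -1, 17, 20, 21, 35 (positions 5,8,9,10,11), of length 5; no longer one exists.

5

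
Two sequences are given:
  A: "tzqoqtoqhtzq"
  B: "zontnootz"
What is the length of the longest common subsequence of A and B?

6

Backtracking the LCS table gives one alignment: z (A2,B1) → o (A4,B2) → t (A6,B4) → o (A7,B7) → t (A10,B8) → z (A11,B9).
So the longest common subsequence has length 6.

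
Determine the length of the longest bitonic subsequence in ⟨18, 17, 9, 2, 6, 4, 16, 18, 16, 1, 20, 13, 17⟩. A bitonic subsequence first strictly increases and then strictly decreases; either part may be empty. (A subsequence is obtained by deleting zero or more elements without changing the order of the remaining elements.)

One longest bitonic subsequence is 18, 17, 9, 6, 4, 1 (positions 1,2,3,5,6,10): it rises to 18 then falls. Length 6 is optimal.

6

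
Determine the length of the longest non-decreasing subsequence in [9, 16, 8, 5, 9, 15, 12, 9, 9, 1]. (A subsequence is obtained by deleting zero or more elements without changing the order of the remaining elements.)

4

Let dp[i] be the longest non-decreasing subsequence ending at position i. Then dp = [1, 2, 1, 1, 2, 3, 3, 3, 4, 1].
The maximum is 4; one witness is 9, 9, 9, 9 at positions 1,5,8,9.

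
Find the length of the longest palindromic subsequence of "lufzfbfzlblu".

7

Using dp[i][j] = 2 + dp[i+1][j−1] if the ends match, else max(dp[i+1][j], dp[i][j−1]):
dp[1][12] = 7. A witness is uzfbfzu at positions 2,4,5,6,7,8,12.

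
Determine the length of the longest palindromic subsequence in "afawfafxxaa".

7

One longest palindromic subsequence is aafafaa (positions 1,3,5,6,7,10,11); it reads the same forward and backward, and the interval DP gives dp[1][11] = 7.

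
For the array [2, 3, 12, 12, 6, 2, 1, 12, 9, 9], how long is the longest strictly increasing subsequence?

4

Let dp[i] be the longest increasing subsequence ending at position i. Then dp = [1, 2, 3, 3, 3, 1, 1, 4, 4, 4].
The maximum is 4; one witness is 2, 3, 6, 12 at positions 1,2,5,8.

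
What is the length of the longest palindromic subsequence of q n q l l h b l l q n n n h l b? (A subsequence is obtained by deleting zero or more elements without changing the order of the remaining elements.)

9

Using dp[i][j] = 2 + dp[i+1][j−1] if the ends match, else max(dp[i+1][j], dp[i][j−1]):
dp[1][16] = 9. A witness is nqllbllqn at positions 2,3,4,5,7,8,9,10,13.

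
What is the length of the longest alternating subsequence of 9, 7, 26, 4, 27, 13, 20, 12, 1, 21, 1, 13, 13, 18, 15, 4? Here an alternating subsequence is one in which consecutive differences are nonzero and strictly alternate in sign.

12

Track the best alternating length ending on an up-step vs a down-step at each position: up/down = 1/1, 1/2, 3/1, 1/4, 5/1, 5/6, 7/6, 5/8, 1/8, 9/6, 1/10, 11/10, 11/10, 11/10, 11/12, 11/12.
The maximum over both is 12; one such subsequence is 9, 7, 26, 4, 27, 13, 20, 12, 21, 1, 18, 15.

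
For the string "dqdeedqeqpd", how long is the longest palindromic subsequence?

One longest palindromic subsequence is dqdeedqd (positions 1,2,3,4,5,6,9,11); it reads the same forward and backward, and the interval DP gives dp[1][11] = 8.

8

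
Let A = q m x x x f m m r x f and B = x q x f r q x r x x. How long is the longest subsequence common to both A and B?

A longest common subsequence is qxxxx (length 5); the LCS DP confirms no longer common subsequence exists.

5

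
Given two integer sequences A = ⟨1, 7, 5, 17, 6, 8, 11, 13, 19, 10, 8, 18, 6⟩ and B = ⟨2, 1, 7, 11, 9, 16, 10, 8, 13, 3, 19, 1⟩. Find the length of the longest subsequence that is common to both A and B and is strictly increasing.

For each value that appears in both, track the longest common increasing run ending there.
The best achievable length is 5; one witness is 1, 7, 11, 13, 19 (A-positions 1,2,7,8,9, B-positions 2,3,4,9,11).

5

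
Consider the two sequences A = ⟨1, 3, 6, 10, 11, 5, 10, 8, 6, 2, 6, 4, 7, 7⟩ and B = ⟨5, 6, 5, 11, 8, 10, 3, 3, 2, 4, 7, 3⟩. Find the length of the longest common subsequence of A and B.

Backtracking the LCS table gives one alignment: 6 (A3,B2) → 11 (A5,B4) → 10 (A7,B6) → 2 (A10,B9) → 4 (A12,B10) → 7 (A13,B11).
So the longest common subsequence has length 6.

6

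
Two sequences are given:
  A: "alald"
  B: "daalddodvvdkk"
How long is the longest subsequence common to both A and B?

4

Backtracking the LCS table gives one alignment: a (A1,B2) → a (A3,B3) → l (A4,B4) → d (A5,B11).
So the longest common subsequence has length 4.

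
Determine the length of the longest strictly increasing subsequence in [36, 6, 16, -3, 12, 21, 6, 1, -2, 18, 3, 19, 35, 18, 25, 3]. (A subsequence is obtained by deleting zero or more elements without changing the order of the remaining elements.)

5

Scanning left to right, the best length ending at each element is: 36→1, 6→1, 16→2, -3→1, 12→2, 21→3, 6→2, 1→2, -2→2, 18→3, 3→3, 19→4, 35→5, 18→4, 25→5, 3→3.
So the longest increasing subsequence has length 5, e.g. 6, 16, 18, 19, 35.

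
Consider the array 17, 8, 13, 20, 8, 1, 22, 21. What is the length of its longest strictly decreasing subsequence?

Let dp[i] be the longest decreasing subsequence ending at position i. Then dp = [1, 2, 2, 1, 3, 4, 1, 2].
The maximum is 4; one witness is 17, 13, 8, 1 at positions 1,3,5,6.

4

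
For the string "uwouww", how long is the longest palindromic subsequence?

3

One longest palindromic subsequence is www (positions 2,5,6); it reads the same forward and backward, and the interval DP gives dp[1][6] = 3.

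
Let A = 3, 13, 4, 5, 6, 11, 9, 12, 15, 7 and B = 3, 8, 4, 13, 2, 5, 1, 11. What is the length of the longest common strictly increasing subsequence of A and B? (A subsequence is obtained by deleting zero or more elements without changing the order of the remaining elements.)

4

For each value that appears in both, track the longest common increasing run ending there.
The best achievable length is 4; one witness is 3, 4, 5, 11 (A-positions 1,3,4,6, B-positions 1,3,6,8).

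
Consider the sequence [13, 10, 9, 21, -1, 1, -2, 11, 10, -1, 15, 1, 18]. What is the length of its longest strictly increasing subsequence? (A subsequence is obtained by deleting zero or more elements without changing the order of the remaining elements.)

One longest increasing subsequence is -1, 1, 11, 15, 18 (positions 5,6,8,11,13), of length 5; no longer one exists.

5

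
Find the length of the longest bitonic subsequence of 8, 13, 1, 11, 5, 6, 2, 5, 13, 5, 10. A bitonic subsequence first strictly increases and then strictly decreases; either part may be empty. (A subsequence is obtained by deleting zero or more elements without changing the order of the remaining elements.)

5

One longest bitonic subsequence is 8, 13, 11, 6, 5 (positions 1,2,4,6,10): it rises to 13 then falls. Length 5 is optimal.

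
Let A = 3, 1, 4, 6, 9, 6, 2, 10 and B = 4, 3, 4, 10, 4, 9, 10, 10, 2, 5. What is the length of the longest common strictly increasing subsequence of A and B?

4

For each value that appears in both, track the longest common increasing run ending there.
The best achievable length is 4; one witness is 3, 4, 9, 10 (A-positions 1,3,5,8, B-positions 2,3,6,7).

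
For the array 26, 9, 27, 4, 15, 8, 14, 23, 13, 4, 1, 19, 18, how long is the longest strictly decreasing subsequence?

Let dp[i] be the longest decreasing subsequence ending at position i. Then dp = [1, 2, 1, 3, 2, 3, 3, 2, 4, 5, 6, 3, 4].
The maximum is 6; one witness is 26, 15, 14, 13, 4, 1 at positions 1,5,7,9,10,11.

6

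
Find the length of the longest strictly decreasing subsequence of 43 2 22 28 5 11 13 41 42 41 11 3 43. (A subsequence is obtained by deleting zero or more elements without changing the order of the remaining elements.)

One longest decreasing subsequence is 43, 22, 13, 11, 3 (positions 1,3,7,11,12), of length 5; no longer one exists.

5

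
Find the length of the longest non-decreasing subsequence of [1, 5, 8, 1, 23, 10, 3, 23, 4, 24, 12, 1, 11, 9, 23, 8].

Scanning left to right, the best length ending at each element is: 1→1, 5→2, 8→3, 1→2, 23→4, 10→4, 3→3, 23→5, 4→4, 24→6, 12→5, 1→3, 11→5, 9→5, 23→6, 8→5.
So the longest non-decreasing subsequence has length 6, e.g. 1, 5, 8, 23, 23, 24.

6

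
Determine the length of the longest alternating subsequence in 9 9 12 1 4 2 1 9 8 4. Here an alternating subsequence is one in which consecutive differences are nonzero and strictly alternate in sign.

A longest alternating subsequence is 9, 12, 1, 4, 2, 9, 8 (positions 1,3,4,5,6,8,9); its 6 consecutive differences strictly alternate in sign, and length 7 is optimal.

7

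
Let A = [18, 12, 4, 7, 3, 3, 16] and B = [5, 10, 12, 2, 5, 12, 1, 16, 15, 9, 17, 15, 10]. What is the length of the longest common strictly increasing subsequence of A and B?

For each value that appears in both, track the longest common increasing run ending there.
The best achievable length is 2; one witness is 12, 16 (A-positions 2,7, B-positions 3,8).

2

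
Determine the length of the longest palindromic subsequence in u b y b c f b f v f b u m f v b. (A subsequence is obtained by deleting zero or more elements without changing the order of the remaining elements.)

Using dp[i][j] = 2 + dp[i+1][j−1] if the ends match, else max(dp[i+1][j], dp[i][j−1]):
dp[1][16] = 9. A witness is bfbfvfbfb at positions 2,6,7,8,9,10,11,14,16.

9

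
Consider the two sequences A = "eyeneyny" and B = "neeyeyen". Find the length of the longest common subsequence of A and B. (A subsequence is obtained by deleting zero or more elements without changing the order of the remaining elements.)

5

Backtracking the LCS table gives one alignment: e (A1,B3) → y (A2,B4) → e (A3,B5) → e (A5,B7) → n (A7,B8).
So the longest common subsequence has length 5.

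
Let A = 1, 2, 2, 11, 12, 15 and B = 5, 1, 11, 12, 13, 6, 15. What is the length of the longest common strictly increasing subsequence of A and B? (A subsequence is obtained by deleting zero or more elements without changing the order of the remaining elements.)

For each value that appears in both, track the longest common increasing run ending there.
The best achievable length is 4; one witness is 1, 11, 12, 15 (A-positions 1,4,5,6, B-positions 2,3,4,7).

4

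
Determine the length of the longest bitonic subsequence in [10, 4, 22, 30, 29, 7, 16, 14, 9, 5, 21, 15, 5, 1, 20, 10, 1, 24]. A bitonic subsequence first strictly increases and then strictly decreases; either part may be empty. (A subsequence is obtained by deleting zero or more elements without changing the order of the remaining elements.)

Let inc[i] be the LIS ending at i and dec[i] the longest strictly decreasing subsequence starting at i. inc = [1, 1, 2, 3, 3, 2, 3, 3, 3, 2, 4, 4, 2, 1, 5, 4, 1, 6], dec = [4, 2, 6, 7, 6, 3, 5, 4, 3, 2, 4, 3, 2, 1, 3, 2, 1, 1].
max_i inc[i]+dec[i]−1 = 9, with one witness 10, 22, 30, 29, 16, 14, 9, 5, 1.

9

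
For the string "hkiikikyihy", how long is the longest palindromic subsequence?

7

One longest palindromic subsequence is hikikih (positions 1,3,5,6,7,9,10); it reads the same forward and backward, and the interval DP gives dp[1][11] = 7.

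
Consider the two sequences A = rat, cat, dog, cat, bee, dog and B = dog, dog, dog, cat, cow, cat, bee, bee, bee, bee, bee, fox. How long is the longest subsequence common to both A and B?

3

Backtracking the LCS table gives one alignment: cat (A2,B4) → cat (A4,B6) → bee (A5,B11).
So the longest common subsequence has length 3.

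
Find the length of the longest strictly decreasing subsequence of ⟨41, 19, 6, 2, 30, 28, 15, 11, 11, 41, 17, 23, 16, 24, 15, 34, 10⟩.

7

Scanning left to right, the best length ending at each element is: 41→1, 19→2, 6→3, 2→4, 30→2, 28→3, 15→4, 11→5, 11→5, 41→1, 17→4, 23→4, 16→5, 24→4, 15→6, 34→2, 10→7.
So the longest decreasing subsequence has length 7, e.g. 41, 30, 28, 17, 16, 15, 10.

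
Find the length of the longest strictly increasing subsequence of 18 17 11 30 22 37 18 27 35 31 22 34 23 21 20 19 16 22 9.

Let dp[i] be the longest increasing subsequence ending at position i. Then dp = [1, 1, 1, 2, 2, 3, 2, 3, 4, 4, 3, 5, 4, 3, 3, 3, 2, 4, 1].
The maximum is 5; one witness is 18, 22, 27, 31, 34 at positions 1,5,8,10,12.

5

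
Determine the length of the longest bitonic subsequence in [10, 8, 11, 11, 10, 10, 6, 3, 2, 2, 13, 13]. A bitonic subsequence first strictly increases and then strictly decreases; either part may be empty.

One longest bitonic subsequence is 10, 11, 10, 6, 3, 2 (positions 1,3,6,7,8,10): it rises to 11 then falls. Length 6 is optimal.

6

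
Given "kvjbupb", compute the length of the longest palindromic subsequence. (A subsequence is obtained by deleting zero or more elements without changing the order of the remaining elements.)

3

One longest palindromic subsequence is bpb (positions 4,6,7); it reads the same forward and backward, and the interval DP gives dp[1][7] = 3.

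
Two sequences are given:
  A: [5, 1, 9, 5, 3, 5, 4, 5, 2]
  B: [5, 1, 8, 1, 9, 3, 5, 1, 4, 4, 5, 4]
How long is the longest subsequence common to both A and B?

Backtracking the LCS table gives one alignment: 5 (A1,B1) → 1 (A2,B4) → 9 (A3,B5) → 3 (A5,B6) → 5 (A6,B7) → 4 (A7,B10) → 5 (A8,B11).
So the longest common subsequence has length 7.

7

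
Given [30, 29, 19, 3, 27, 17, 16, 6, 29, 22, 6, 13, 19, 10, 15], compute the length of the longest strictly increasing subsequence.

4

One longest increasing subsequence is 3, 6, 13, 19 (positions 4,8,12,13), of length 4; no longer one exists.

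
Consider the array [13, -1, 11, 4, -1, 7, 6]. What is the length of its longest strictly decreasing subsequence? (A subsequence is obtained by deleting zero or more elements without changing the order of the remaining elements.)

4

Scanning left to right, the best length ending at each element is: 13→1, -1→2, 11→2, 4→3, -1→4, 7→3, 6→4.
So the longest decreasing subsequence has length 4, e.g. 13, 11, 4, -1.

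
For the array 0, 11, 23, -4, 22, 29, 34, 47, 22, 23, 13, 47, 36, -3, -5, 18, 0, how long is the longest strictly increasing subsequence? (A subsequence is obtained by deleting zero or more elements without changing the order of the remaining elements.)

6

Scanning left to right, the best length ending at each element is: 0→1, 11→2, 23→3, -4→1, 22→3, 29→4, 34→5, 47→6, 22→3, 23→4, 13→3, 47→6, 36→6, -3→2, -5→1, 18→4, 0→3.
So the longest increasing subsequence has length 6, e.g. 0, 11, 23, 29, 34, 47.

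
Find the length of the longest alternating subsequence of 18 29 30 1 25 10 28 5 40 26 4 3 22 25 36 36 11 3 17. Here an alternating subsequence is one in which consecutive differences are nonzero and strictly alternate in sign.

Track the best alternating length ending on an up-step vs a down-step at each position: up/down = 1/1, 2/1, 2/1, 1/3, 4/3, 4/5, 6/3, 4/7, 8/1, 8/9, 4/9, 4/9, 10/9, 10/9, 10/9, 10/9, 10/11, 4/11, 12/11.
The maximum over both is 12; one such subsequence is 18, 29, 1, 25, 10, 28, 5, 40, 4, 22, 11, 17.

12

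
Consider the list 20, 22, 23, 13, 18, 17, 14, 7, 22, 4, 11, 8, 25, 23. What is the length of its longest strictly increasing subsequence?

Let dp[i] be the longest increasing subsequence ending at position i. Then dp = [1, 2, 3, 1, 2, 2, 2, 1, 3, 1, 2, 2, 4, 4].
The maximum is 4; one witness is 20, 22, 23, 25 at positions 1,2,3,13.

4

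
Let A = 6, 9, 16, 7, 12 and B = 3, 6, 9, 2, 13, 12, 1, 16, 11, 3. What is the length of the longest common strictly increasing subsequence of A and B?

For each value that appears in both, track the longest common increasing run ending there.
The best achievable length is 3; one witness is 6, 9, 12 (A-positions 1,2,5, B-positions 2,3,6).

3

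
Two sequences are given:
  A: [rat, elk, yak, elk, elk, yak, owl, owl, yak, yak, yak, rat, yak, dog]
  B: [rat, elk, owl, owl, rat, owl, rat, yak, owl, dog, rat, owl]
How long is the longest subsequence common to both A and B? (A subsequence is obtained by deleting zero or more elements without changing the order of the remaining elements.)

7

A longest common subsequence is rat, elk, owl, owl, rat, yak, dog (length 7); the LCS DP confirms no longer common subsequence exists.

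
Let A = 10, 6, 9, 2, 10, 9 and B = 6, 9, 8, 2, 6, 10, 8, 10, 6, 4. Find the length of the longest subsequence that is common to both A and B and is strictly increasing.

A longest common strictly increasing subsequence is 6, 9, 10 (length 3); it appears in order in both A and B, and no longer such subsequence exists.

3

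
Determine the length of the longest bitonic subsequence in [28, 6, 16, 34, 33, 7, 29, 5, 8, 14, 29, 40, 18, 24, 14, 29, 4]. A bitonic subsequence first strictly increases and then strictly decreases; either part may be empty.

9

Let inc[i] be the LIS ending at i and dec[i] the longest strictly decreasing subsequence starting at i. inc = [1, 1, 2, 3, 3, 2, 3, 1, 3, 4, 5, 6, 5, 6, 4, 7, 1], dec = [5, 3, 4, 6, 5, 3, 4, 2, 2, 2, 4, 4, 3, 3, 2, 2, 1].
max_i inc[i]+dec[i]−1 = 9, with one witness 6, 7, 8, 14, 29, 40, 24, 14, 4.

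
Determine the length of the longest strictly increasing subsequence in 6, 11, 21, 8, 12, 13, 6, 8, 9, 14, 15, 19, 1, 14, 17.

One longest increasing subsequence is 6, 11, 12, 13, 14, 15, 19 (positions 1,2,5,6,10,11,12), of length 7; no longer one exists.

7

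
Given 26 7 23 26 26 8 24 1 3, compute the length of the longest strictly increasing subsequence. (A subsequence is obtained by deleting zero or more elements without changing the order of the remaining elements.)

Scanning left to right, the best length ending at each element is: 26→1, 7→1, 23→2, 26→3, 26→3, 8→2, 24→3, 1→1, 3→2.
So the longest increasing subsequence has length 3, e.g. 7, 23, 26.

3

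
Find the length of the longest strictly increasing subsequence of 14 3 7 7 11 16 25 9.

Scanning left to right, the best length ending at each element is: 14→1, 3→1, 7→2, 7→2, 11→3, 16→4, 25→5, 9→3.
So the longest increasing subsequence has length 5, e.g. 3, 7, 11, 16, 25.

5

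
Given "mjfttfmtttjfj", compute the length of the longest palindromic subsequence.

Using dp[i][j] = 2 + dp[i+1][j−1] if the ends match, else max(dp[i+1][j], dp[i][j−1]):
dp[1][13] = 9. A witness is jftttttfj at positions 2,3,4,5,8,9,10,12,13.

9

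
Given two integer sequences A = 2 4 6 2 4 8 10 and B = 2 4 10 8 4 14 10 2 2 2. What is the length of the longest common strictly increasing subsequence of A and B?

4

For each value that appears in both, track the longest common increasing run ending there.
The best achievable length is 4; one witness is 2, 4, 8, 10 (A-positions 1,2,6,7, B-positions 1,2,4,7).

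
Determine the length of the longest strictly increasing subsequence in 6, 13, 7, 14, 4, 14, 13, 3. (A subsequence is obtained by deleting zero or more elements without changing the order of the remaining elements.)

One longest increasing subsequence is 6, 13, 14 (positions 1,2,4), of length 3; no longer one exists.

3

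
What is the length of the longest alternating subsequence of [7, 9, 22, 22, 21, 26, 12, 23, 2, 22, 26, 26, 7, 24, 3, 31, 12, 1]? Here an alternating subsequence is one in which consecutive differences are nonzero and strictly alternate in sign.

A longest alternating subsequence is 7, 22, 21, 26, 12, 23, 2, 22, 7, 24, 3, 31, 12 (positions 1,3,5,6,7,8,9,10,13,14,15,16,17); its 12 consecutive differences strictly alternate in sign, and length 13 is optimal.

13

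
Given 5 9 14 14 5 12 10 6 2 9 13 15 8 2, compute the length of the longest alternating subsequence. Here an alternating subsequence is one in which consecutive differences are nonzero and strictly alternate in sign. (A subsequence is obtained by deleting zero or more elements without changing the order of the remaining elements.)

A longest alternating subsequence is 5, 9, 5, 12, 6, 9, 8 (positions 1,2,5,6,8,10,13); its 6 consecutive differences strictly alternate in sign, and length 7 is optimal.

7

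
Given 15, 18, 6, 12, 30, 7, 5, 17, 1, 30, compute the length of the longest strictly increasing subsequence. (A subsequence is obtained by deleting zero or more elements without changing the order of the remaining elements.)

4

Scanning left to right, the best length ending at each element is: 15→1, 18→2, 6→1, 12→2, 30→3, 7→2, 5→1, 17→3, 1→1, 30→4.
So the longest increasing subsequence has length 4, e.g. 6, 12, 17, 30.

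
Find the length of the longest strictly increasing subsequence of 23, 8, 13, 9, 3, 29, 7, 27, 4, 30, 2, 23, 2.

One longest increasing subsequence is 8, 13, 29, 30 (positions 2,3,6,10), of length 4; no longer one exists.

4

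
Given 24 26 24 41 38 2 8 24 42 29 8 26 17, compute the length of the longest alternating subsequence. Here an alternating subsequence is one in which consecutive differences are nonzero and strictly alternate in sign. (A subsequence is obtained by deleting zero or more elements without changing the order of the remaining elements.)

A longest alternating subsequence is 24, 26, 24, 41, 2, 24, 8, 26, 17 (positions 1,2,3,4,6,8,11,12,13); its 8 consecutive differences strictly alternate in sign, and length 9 is optimal.

9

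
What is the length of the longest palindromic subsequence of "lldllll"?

One longest palindromic subsequence is llllll (positions 1,2,4,5,6,7); it reads the same forward and backward, and the interval DP gives dp[1][7] = 6.

6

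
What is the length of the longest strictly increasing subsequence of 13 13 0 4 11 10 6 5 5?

3

Scanning left to right, the best length ending at each element is: 13→1, 13→1, 0→1, 4→2, 11→3, 10→3, 6→3, 5→3, 5→3.
So the longest increasing subsequence has length 3, e.g. 0, 4, 11.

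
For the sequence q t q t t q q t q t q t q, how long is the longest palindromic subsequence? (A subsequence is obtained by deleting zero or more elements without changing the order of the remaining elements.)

One longest palindromic subsequence is qtqttqqttqtq (positions 1,2,3,4,5,6,7,8,10,11,12,13); it reads the same forward and backward, and the interval DP gives dp[1][13] = 12.

12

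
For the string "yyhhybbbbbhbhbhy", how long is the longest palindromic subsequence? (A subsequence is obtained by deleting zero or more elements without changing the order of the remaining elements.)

Using dp[i][j] = 2 + dp[i+1][j−1] if the ends match, else max(dp[i+1][j], dp[i][j−1]):
dp[1][16] = 12. A witness is yhhbbbbbbhhy at positions 1,3,4,6,7,8,9,10,12,13,15,16.

12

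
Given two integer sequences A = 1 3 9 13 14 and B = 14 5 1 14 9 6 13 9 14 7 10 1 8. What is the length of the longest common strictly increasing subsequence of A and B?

For each value that appears in both, track the longest common increasing run ending there.
The best achievable length is 4; one witness is 1, 9, 13, 14 (A-positions 1,3,4,5, B-positions 3,5,7,9).

4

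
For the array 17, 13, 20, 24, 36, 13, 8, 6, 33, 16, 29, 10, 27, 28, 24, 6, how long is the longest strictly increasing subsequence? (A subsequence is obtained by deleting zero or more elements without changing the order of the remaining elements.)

5

Scanning left to right, the best length ending at each element is: 17→1, 13→1, 20→2, 24→3, 36→4, 13→1, 8→1, 6→1, 33→4, 16→2, 29→4, 10→2, 27→4, 28→5, 24→3, 6→1.
So the longest increasing subsequence has length 5, e.g. 17, 20, 24, 27, 28.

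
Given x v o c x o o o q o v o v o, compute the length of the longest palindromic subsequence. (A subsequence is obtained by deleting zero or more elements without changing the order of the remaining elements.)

8

Using dp[i][j] = 2 + dp[i+1][j−1] if the ends match, else max(dp[i+1][j], dp[i][j−1]):
dp[1][14] = 8. A witness is voooooov at positions 2,3,6,7,8,10,12,13.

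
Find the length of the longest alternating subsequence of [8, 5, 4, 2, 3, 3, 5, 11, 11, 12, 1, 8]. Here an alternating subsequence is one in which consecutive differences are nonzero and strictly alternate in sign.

5

A longest alternating subsequence is 8, 2, 3, 1, 8 (positions 1,4,5,11,12); its 4 consecutive differences strictly alternate in sign, and length 5 is optimal.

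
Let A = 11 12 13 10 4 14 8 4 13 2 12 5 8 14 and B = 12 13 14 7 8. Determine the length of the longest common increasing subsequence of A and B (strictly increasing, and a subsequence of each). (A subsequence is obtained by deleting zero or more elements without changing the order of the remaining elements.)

A longest common strictly increasing subsequence is 12, 13, 14 (length 3); it appears in order in both A and B, and no longer such subsequence exists.

3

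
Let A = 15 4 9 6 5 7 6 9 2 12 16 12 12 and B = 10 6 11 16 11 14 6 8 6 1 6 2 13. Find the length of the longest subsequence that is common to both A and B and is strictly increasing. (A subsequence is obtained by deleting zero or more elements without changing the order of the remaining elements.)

2

For each value that appears in both, track the longest common increasing run ending there.
The best achievable length is 2; one witness is 6, 16 (A-positions 4,11, B-positions 2,4).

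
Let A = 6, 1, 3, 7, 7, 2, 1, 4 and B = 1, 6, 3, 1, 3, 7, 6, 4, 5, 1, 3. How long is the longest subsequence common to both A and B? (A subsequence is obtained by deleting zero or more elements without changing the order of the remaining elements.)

5

A longest common subsequence is 6, 1, 3, 7, 1 (length 5); the LCS DP confirms no longer common subsequence exists.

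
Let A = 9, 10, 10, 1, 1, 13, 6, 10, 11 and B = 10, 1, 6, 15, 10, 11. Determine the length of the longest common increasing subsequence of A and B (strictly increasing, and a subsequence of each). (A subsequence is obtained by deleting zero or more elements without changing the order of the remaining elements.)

4

For each value that appears in both, track the longest common increasing run ending there.
The best achievable length is 4; one witness is 1, 6, 10, 11 (A-positions 4,7,8,9, B-positions 2,3,5,6).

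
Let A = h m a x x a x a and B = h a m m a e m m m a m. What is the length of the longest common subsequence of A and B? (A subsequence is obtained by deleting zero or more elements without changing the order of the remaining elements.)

Backtracking the LCS table gives one alignment: h (A1,B1) → m (A2,B4) → a (A3,B5) → a (A6,B10).
So the longest common subsequence has length 4.

4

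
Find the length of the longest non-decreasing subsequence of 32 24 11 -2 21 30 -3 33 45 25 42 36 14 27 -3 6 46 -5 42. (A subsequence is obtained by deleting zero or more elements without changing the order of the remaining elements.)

One longest non-decreasing subsequence is 11, 21, 30, 33, 45, 46 (positions 3,5,6,8,9,17), of length 6; no longer one exists.

6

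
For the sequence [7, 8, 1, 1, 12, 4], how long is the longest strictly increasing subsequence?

One longest increasing subsequence is 7, 8, 12 (positions 1,2,5), of length 3; no longer one exists.

3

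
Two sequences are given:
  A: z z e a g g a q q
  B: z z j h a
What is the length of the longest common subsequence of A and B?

A longest common subsequence is zza (length 3); the LCS DP confirms no longer common subsequence exists.

3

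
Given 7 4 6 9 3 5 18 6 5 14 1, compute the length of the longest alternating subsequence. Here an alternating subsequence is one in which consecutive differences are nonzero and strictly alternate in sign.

8

A longest alternating subsequence is 7, 4, 6, 3, 18, 6, 14, 1 (positions 1,2,3,5,7,8,10,11); its 7 consecutive differences strictly alternate in sign, and length 8 is optimal.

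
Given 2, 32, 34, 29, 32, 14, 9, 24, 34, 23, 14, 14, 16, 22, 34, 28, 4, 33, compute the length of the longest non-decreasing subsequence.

Scanning left to right, the best length ending at each element is: 2→1, 32→2, 34→3, 29→2, 32→3, 14→2, 9→2, 24→3, 34→4, 23→3, 14→3, 14→4, 16→5, 22→6, 34→7, 28→7, 4→2, 33→8.
So the longest non-decreasing subsequence has length 8, e.g. 2, 14, 14, 14, 16, 22, 28, 33.

8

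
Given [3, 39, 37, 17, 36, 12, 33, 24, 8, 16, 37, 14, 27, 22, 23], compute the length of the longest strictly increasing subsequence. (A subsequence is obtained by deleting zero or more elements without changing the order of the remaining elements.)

One longest increasing subsequence is 3, 12, 16, 22, 23 (positions 1,6,10,14,15), of length 5; no longer one exists.

5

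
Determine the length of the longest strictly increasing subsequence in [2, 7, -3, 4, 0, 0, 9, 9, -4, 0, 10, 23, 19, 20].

6

One longest increasing subsequence is 2, 7, 9, 10, 19, 20 (positions 1,2,7,11,13,14), of length 6; no longer one exists.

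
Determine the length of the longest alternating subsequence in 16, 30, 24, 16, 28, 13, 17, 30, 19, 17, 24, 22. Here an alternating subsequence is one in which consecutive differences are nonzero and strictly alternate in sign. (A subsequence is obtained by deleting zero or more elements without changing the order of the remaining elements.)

9

Track the best alternating length ending on an up-step vs a down-step at each position: up/down = 1/1, 2/1, 2/3, 1/3, 4/3, 1/5, 6/5, 6/1, 6/7, 6/7, 8/7, 8/9.
The maximum over both is 9; one such subsequence is 16, 30, 24, 28, 13, 30, 19, 24, 22.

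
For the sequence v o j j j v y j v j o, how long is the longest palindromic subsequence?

7

One longest palindromic subsequence is ojvjvjo (positions 2,3,6,8,9,10,11); it reads the same forward and backward, and the interval DP gives dp[1][11] = 7.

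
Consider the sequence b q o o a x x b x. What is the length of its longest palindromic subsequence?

4

One longest palindromic subsequence is bxxb (positions 1,6,7,8); it reads the same forward and backward, and the interval DP gives dp[1][9] = 4.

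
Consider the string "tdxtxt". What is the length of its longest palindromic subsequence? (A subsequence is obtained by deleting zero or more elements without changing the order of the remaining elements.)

One longest palindromic subsequence is txtxt (positions 1,3,4,5,6); it reads the same forward and backward, and the interval DP gives dp[1][6] = 5.

5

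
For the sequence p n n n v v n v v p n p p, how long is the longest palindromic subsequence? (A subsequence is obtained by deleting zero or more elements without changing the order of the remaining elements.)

9

Using dp[i][j] = 2 + dp[i+1][j−1] if the ends match, else max(dp[i+1][j], dp[i][j−1]):
dp[1][13] = 9. A witness is pnvvnvvnp at positions 1,4,5,6,7,8,9,11,13.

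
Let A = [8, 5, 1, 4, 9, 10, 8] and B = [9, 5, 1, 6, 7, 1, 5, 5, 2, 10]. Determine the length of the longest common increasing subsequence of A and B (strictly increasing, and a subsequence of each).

A longest common strictly increasing subsequence is 9, 10 (length 2); it appears in order in both A and B, and no longer such subsequence exists.

2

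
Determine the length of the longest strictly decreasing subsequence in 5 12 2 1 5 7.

3

Scanning left to right, the best length ending at each element is: 5→1, 12→1, 2→2, 1→3, 5→2, 7→2.
So the longest decreasing subsequence has length 3, e.g. 5, 2, 1.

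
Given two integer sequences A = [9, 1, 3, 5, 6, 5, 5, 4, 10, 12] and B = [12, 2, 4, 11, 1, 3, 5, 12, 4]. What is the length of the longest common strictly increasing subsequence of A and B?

4

A longest common strictly increasing subsequence is 1, 3, 5, 12 (length 4); it appears in order in both A and B, and no longer such subsequence exists.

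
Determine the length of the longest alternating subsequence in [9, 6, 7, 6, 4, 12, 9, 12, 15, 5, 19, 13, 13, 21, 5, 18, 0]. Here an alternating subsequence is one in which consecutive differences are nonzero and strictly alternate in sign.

14

A longest alternating subsequence is 9, 6, 7, 6, 12, 9, 12, 5, 19, 13, 21, 5, 18, 0 (positions 1,2,3,4,6,7,8,10,11,12,14,15,16,17); its 13 consecutive differences strictly alternate in sign, and length 14 is optimal.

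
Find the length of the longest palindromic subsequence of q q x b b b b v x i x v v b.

Using dp[i][j] = 2 + dp[i+1][j−1] if the ends match, else max(dp[i+1][j], dp[i][j−1]):
dp[1][14] = 7. A witness is bvxixvb at positions 4,8,9,10,11,13,14.

7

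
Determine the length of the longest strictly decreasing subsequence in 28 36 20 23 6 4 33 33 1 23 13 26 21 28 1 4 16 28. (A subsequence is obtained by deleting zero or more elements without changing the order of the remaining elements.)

5

Let dp[i] be the longest decreasing subsequence ending at position i. Then dp = [1, 1, 2, 2, 3, 4, 2, 2, 5, 3, 4, 3, 4, 3, 5, 5, 5, 3].
The maximum is 5; one witness is 28, 20, 6, 4, 1 at positions 1,3,5,6,9.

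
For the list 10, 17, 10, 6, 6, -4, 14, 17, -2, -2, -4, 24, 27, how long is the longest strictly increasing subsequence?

Scanning left to right, the best length ending at each element is: 10→1, 17→2, 10→1, 6→1, 6→1, -4→1, 14→2, 17→3, -2→2, -2→2, -4→1, 24→4, 27→5.
So the longest increasing subsequence has length 5, e.g. 10, 14, 17, 24, 27.

5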